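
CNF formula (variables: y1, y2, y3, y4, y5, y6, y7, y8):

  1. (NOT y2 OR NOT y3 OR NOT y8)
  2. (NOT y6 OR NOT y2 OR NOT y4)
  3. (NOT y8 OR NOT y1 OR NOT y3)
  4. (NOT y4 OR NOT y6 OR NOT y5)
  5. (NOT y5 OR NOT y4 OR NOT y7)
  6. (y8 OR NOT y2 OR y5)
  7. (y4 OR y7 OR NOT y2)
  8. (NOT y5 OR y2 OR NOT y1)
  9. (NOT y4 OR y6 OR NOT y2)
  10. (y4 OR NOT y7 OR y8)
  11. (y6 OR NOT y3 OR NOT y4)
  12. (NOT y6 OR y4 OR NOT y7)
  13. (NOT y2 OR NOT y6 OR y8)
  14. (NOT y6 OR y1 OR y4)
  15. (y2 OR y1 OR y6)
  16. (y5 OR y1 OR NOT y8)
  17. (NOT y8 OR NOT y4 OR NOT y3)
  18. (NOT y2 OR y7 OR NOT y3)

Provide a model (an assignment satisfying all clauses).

y1=True, y2=False, y3=False, y4=True, y5=False, y6=True, y7=False, y8=True

y3 occurs only negated in the remaining clauses — set y3 = False.
Branch on y1: take y1 = True.
Set y2 = False and propagate.
  then y5 is forced to False.
Branch on y4: take y4 = True.
y6, y7, y8 are now unconstrained; take y6 = True, y7 = False, y8 = True.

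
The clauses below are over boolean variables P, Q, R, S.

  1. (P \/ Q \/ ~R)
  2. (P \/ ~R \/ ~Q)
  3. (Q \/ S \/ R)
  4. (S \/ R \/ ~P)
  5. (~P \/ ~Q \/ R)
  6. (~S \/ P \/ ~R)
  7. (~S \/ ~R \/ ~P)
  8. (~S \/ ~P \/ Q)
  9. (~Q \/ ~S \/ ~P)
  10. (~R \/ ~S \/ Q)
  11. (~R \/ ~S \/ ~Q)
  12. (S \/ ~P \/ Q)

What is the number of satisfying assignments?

4

Satisfying assignments:
  P=F Q=F R=F S=T
  P=F Q=T R=F S=F
  P=F Q=T R=F S=T
  P=T Q=T R=T S=F
Count: 4.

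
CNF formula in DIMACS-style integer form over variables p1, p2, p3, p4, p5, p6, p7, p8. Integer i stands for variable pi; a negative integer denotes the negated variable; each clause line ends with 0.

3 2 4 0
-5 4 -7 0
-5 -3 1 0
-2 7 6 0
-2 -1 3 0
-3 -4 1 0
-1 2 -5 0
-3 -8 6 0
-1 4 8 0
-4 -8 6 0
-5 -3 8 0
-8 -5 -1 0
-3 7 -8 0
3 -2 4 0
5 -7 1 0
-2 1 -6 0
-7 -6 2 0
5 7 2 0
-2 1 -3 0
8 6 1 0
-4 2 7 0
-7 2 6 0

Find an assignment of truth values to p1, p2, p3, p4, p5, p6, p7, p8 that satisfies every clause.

p1 = T, p2 = T, p3 = T, p4 = T, p5 = F, p6 = T, p7 = T, p8 = F

Branch on p1: take p1 = True.
Set p2 = True and propagate.
  then p3 is forced to True.
Branch on p4: take p4 = True.
The remaining clauses are satisfied by p5 = False, p6 = True, p7 = True, p8 = False.
Every clause has at least one true literal under this assignment.
Check each clause:
  1. {p2, p4, p3} — p2 is true.
  2. {¬p7, p4, ¬p5} — ¬p5 is true.
  3. {¬p5, p1, ¬p3} — p1 is true.
  4. {p6, p7, ¬p2} — p6 is true.
  5. {¬p1, p3, ¬p2} — p3 is true.
  6. {¬p4, p1, ¬p3} — p1 is true.
  7. {p2, ¬p5, ¬p1} — p2 is true.
  8. {¬p8, ¬p3, p6} — ¬p8 is true.
  9. {p4, p8, ¬p1} — p4 is true.
  10. {¬p8, p6, ¬p4} — ¬p8 is true.
  11. {¬p5, ¬p3, p8} — ¬p5 is true.
  12. {¬p1, ¬p8, ¬p5} — ¬p8 is true.
  13. {¬p3, ¬p8, p7} — ¬p8 is true.
  14. {p4, ¬p2, p3} — p3 is true.
  15. {p5, ¬p7, p1} — p1 is true.
  16. {¬p2, ¬p6, p1} — p1 is true.
  17. {¬p7, ¬p6, p2} — p2 is true.
  18. {p5, p7, p2} — p2 is true.
  19. {p1, ¬p2, ¬p3} — p1 is true.
  20. {p1, p8, p6} — p1 is true.
  21. {p7, ¬p4, p2} — p2 is true.
  22. {p6, p2, ¬p7} — p2 is true.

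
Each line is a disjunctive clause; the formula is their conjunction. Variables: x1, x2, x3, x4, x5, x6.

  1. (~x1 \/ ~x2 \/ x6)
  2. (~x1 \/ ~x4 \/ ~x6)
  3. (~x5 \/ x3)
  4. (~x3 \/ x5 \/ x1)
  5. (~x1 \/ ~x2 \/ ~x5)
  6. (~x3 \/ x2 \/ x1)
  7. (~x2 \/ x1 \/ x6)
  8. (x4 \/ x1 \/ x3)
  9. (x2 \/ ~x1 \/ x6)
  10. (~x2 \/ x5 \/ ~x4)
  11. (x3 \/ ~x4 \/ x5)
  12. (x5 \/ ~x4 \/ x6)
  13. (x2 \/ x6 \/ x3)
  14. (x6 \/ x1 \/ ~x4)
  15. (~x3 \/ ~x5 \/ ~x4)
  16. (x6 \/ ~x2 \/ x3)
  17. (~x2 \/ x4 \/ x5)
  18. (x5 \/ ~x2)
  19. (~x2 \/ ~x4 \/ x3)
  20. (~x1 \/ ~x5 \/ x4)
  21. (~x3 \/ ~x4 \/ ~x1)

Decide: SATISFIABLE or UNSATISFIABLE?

SATISFIABLE

Try x1 = False.
Branch on x2: take x2 = True.
  then x6 is forced to True.
  then x5 is forced to True.
  then x3 is forced to True.
  then x4 is forced to False.
So x1=F, x2=T, x3=T, x4=F, x5=T, x6=T is a satisfying assignment.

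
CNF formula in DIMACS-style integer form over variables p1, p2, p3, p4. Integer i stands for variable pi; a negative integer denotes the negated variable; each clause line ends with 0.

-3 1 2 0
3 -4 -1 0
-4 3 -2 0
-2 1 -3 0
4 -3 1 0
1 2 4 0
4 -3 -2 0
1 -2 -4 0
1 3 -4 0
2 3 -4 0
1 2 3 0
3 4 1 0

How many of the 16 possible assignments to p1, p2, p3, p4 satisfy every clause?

The models are:
  p1=T p2=F p3=F p4=F
  p1=T p2=F p3=T p4=F
  p1=T p2=F p3=T p4=T
  p1=T p2=T p3=F p4=F
  p1=T p2=T p3=T p4=T
That's 5 in total.

5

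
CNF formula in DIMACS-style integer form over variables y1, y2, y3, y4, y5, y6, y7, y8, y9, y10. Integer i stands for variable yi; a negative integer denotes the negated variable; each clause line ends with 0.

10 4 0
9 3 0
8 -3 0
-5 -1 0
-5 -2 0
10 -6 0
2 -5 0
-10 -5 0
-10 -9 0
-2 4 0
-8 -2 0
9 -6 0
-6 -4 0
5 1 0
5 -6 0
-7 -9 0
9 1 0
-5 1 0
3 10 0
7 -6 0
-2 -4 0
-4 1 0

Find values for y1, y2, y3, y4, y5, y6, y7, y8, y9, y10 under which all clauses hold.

y1=True, y2=False, y3=True, y4=True, y5=False, y6=False, y7=False, y8=True, y9=False, y10=True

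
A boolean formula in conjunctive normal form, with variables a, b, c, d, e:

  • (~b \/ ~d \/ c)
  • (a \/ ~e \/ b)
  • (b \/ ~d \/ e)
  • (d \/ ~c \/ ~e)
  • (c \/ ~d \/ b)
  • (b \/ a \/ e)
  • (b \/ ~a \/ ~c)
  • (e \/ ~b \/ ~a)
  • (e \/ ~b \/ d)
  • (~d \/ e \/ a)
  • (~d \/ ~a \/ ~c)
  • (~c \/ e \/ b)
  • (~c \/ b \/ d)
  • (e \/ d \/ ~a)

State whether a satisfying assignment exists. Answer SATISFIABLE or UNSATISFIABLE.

Set a = True and propagate.
For the remaining variables, b = True, c = False, d = False, e = True works.
Every clause has at least one true literal under this assignment.
So a = True, b = True, c = False, d = False, e = True is a satisfying assignment.

SATISFIABLE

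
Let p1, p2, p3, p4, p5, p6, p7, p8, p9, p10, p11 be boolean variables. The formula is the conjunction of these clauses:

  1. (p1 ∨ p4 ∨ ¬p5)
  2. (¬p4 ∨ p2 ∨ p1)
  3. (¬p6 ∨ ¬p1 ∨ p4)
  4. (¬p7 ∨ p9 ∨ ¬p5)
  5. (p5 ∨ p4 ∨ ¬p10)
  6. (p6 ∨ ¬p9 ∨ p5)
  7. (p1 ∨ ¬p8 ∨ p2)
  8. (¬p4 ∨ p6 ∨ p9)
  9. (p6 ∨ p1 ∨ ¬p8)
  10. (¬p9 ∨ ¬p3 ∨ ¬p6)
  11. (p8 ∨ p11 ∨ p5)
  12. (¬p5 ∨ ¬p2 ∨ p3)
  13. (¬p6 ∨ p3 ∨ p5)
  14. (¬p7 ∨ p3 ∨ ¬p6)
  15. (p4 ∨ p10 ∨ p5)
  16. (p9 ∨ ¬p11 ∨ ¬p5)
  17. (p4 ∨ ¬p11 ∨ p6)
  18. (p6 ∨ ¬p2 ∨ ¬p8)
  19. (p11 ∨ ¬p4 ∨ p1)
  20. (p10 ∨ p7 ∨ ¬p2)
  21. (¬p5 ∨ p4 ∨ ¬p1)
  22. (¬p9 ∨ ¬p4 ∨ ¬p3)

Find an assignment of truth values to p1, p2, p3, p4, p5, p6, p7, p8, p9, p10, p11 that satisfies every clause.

p1=0, p2=1, p3=1, p4=1, p5=0, p6=1, p7=0, p8=0, p9=0, p10=1, p11=1

Try p1 = False.
Set p2 = True and propagate.
The remaining clauses are satisfied by p3 = True, p4 = True, p5 = False, p6 = True, p7 = False, p8 = False, p9 = False, p10 = True, p11 = True.
Every clause has at least one true literal under this assignment.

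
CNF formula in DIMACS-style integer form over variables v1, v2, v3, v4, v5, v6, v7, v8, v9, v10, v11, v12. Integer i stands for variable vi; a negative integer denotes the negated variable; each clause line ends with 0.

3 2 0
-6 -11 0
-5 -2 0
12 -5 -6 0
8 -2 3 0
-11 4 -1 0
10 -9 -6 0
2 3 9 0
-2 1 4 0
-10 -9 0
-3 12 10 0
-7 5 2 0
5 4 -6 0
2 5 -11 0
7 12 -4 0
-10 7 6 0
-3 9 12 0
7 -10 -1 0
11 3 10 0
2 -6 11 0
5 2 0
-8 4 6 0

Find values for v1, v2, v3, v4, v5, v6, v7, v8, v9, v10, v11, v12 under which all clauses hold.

v1=T  v2=F  v3=T  v4=T  v5=T  v6=F  v7=F  v8=T  v9=F  v10=F  v11=T  v12=T

Check each clause:
  1. (v3 ∨ v2) — v3 is true.
  2. (¬v11 ∨ ¬v6) — ¬v6 is true.
  3. (¬v5 ∨ ¬v2) — ¬v2 is true.
  4. (v12 ∨ ¬v6 ∨ ¬v5) — ¬v6 is true.
  5. (v8 ∨ ¬v2 ∨ v3) — v8 is true.
  6. (v4 ∨ ¬v11 ∨ ¬v1) — v4 is true.
  7. (v10 ∨ ¬v9 ∨ ¬v6) — ¬v6 is true.
  8. (v3 ∨ v9 ∨ v2) — v3 is true.
  9. (v4 ∨ ¬v2 ∨ v1) — v1 is true.
  10. (¬v10 ∨ ¬v9) — ¬v10 is true.
  11. (v10 ∨ ¬v3 ∨ v12) — v12 is true.
  12. (v2 ∨ v5 ∨ ¬v7) — ¬v7 is true.
  13. (v5 ∨ ¬v6 ∨ v4) — ¬v6 is true.
  14. (v5 ∨ ¬v11 ∨ v2) — v5 is true.
  15. (¬v4 ∨ v12 ∨ v7) — v12 is true.
  16. (v6 ∨ v7 ∨ ¬v10) — ¬v10 is true.
  17. (v9 ∨ v12 ∨ ¬v3) — v12 is true.
  18. (¬v1 ∨ v7 ∨ ¬v10) — ¬v10 is true.
  19. (v11 ∨ v10 ∨ v3) — v3 is true.
  20. (v11 ∨ v2 ∨ ¬v6) — v11 is true.
  21. (v5 ∨ v2) — v5 is true.
  22. (v6 ∨ ¬v8 ∨ v4) — v4 is true.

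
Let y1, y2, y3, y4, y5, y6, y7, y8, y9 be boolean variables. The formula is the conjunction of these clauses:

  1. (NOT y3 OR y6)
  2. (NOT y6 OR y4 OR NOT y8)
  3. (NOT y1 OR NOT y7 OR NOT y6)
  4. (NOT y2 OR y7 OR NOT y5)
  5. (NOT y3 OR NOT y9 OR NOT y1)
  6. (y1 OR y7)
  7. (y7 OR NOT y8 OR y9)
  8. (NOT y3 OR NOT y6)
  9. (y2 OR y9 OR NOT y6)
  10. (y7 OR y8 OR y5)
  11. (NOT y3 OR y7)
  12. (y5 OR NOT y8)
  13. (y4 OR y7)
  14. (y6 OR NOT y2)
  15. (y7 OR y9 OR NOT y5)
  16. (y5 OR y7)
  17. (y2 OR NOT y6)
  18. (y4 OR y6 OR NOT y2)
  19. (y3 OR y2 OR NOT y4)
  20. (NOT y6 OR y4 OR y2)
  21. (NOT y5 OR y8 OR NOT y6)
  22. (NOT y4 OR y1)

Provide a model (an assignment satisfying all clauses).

y1=F  y2=T  y3=F  y4=F  y5=F  y6=T  y7=T  y8=F  y9=F

Check each clause:
  1. (y6 OR NOT y3) — NOT y3 is true.
  2. (NOT y8 OR NOT y6 OR y4) — NOT y8 is true.
  3. (NOT y7 OR NOT y6 OR NOT y1) — NOT y1 is true.
  4. (NOT y5 OR y7 OR NOT y2) — NOT y5 is true.
  5. (NOT y3 OR NOT y1 OR NOT y9) — NOT y3 is true.
  6. (y1 OR y7) — y7 is true.
  7. (y7 OR y9 OR NOT y8) — NOT y8 is true.
  8. (NOT y6 OR NOT y3) — NOT y3 is true.
  9. (NOT y6 OR y2 OR y9) — y2 is true.
  10. (y5 OR y7 OR y8) — y7 is true.
  11. (y7 OR NOT y3) — NOT y3 is true.
  12. (NOT y8 OR y5) — NOT y8 is true.
  13. (y7 OR y4) — y7 is true.
  14. (y6 OR NOT y2) — y6 is true.
  15. (y7 OR NOT y5 OR y9) — NOT y5 is true.
  16. (y5 OR y7) — y7 is true.
  17. (NOT y6 OR y2) — y2 is true.
  18. (y6 OR NOT y2 OR y4) — y6 is true.
  19. (NOT y4 OR y3 OR y2) — y2 is true.
  20. (y2 OR NOT y6 OR y4) — y2 is true.
  21. (NOT y6 OR NOT y5 OR y8) — NOT y5 is true.
  22. (y1 OR NOT y4) — NOT y4 is true.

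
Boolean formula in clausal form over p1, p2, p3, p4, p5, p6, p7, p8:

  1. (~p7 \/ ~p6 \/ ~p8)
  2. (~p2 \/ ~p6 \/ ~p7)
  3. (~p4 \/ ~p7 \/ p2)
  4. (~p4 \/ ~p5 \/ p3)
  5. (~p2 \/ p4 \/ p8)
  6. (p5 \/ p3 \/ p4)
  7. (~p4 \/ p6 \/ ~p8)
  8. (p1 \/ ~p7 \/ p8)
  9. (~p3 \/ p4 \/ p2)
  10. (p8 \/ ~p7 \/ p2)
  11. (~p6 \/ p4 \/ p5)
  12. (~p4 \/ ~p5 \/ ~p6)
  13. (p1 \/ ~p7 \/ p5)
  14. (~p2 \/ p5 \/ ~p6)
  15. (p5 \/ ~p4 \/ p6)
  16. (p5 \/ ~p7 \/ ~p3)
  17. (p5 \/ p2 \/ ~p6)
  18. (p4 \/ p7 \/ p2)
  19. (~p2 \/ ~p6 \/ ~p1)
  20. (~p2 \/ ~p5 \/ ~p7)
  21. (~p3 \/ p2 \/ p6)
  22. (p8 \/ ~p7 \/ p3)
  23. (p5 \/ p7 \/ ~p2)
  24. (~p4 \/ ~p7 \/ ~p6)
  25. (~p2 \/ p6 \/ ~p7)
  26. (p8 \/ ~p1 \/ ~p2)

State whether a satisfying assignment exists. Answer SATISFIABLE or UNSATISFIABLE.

SATISFIABLE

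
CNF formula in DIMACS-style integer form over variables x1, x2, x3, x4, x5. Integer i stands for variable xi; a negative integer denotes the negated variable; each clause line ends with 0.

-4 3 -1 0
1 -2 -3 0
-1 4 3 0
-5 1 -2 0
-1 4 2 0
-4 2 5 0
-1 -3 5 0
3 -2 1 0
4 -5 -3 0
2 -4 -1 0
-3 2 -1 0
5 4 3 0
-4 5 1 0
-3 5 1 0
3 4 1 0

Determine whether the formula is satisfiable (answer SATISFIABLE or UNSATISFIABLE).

Try x1 = False.
The remaining clauses are satisfied by x2 = False, x3 = False, x4 = True, x5 = True.
So x1=False, x2=False, x3=False, x4=True, x5=True is a satisfying assignment.

SATISFIABLE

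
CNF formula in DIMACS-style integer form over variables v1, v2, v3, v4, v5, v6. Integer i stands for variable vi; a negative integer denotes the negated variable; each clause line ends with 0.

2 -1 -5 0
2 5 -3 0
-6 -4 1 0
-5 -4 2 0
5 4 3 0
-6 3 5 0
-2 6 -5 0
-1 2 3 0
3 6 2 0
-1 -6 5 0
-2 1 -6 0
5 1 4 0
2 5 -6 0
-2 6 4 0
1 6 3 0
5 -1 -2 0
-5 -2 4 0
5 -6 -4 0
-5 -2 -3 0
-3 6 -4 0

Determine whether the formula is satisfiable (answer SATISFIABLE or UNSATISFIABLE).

SATISFIABLE

Branch on v1: take v1 = True.
For the remaining variables, v2 = True, v3 = False, v4 = True, v5 = True, v6 = True works.
Every clause has at least one true literal under this assignment.
So v1=True  v2=True  v3=False  v4=True  v5=True  v6=True is a satisfying assignment.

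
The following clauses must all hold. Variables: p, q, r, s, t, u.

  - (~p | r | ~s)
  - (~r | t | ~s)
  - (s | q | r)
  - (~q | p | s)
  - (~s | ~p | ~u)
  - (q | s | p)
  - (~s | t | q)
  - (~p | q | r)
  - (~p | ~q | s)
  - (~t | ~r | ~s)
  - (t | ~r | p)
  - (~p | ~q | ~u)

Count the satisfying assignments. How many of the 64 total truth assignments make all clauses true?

10

Split on s, then p.
  s=T, p=T: a clause becomes empty — 0.
  s=T, p=F: u free; 3 ways for (q,r,t) × 2^1 = 6.
  s=F, p=T: remaining (q,r,t,u) ∈ {(F,T,F,F); (F,T,F,T); (F,T,T,F); (F,T,T,T)} — 4.
  s=F, p=F: a clause becomes empty — 0.
Total: 0 + 6 + 4 + 0 = 10.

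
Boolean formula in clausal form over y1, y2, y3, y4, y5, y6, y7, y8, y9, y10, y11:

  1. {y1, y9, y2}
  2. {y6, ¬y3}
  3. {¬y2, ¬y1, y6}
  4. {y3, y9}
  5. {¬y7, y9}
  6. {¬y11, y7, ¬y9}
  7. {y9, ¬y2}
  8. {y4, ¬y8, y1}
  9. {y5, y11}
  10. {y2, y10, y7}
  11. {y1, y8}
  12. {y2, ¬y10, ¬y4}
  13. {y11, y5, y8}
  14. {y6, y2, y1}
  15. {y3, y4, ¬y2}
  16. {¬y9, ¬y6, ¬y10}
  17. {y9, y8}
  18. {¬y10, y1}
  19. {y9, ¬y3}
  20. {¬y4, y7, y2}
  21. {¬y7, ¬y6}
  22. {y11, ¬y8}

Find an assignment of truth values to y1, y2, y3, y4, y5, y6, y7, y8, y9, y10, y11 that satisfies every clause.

y5 occurs only positively in the remaining clauses — set y5 = True.
Try y1 = True.
For the remaining variables, y2 = False, y3 = False, y4 = False, y6 = False, y7 = True, y8 = False, y9 = True, y10 = True, y11 = False works.
Every clause has at least one true literal under this assignment.

y1 = 1, y2 = 0, y3 = 0, y4 = 0, y5 = 1, y6 = 0, y7 = 1, y8 = 0, y9 = 1, y10 = 1, y11 = 0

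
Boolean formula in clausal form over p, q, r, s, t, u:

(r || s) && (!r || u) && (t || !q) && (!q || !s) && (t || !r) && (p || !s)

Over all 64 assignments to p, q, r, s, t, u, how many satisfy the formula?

9

Split on r, then s.
  r=T, s=T: remaining (p,q,t,u) ∈ {(T,F,T,T)} — 1.
  r=T, s=F: remaining (p,q,t,u) ∈ {(F,F,T,T); (F,T,T,T); (T,F,T,T); (T,T,T,T)} — 4.
  r=F, s=T: remaining (p,q,t,u) ∈ {(T,F,F,F); (T,F,F,T); (T,F,T,F); (T,F,T,T)} — 4.
  r=F, s=F: a clause becomes empty — 0.
Total: 1 + 4 + 4 + 0 = 9.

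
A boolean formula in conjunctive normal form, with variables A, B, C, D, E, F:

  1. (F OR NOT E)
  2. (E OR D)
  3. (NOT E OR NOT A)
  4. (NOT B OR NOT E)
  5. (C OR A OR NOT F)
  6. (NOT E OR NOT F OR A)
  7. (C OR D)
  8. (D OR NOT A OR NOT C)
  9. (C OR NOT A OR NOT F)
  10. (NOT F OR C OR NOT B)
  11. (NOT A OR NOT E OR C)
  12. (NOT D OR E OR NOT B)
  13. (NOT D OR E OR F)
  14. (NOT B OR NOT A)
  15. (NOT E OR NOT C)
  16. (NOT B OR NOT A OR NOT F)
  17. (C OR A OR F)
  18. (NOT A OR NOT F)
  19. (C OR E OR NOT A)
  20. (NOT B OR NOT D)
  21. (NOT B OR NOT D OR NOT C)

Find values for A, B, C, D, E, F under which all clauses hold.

B occurs only negated in the remaining clauses — set B = False.
Branch on A: take A = False.
Try C = True.
  then E is forced to False.
  then D is forced to True.
  then F is forced to True.
Every clause has at least one true literal under this assignment.
Check each clause:
  1. (F OR NOT E) — NOT E is true.
  2. (E OR D) — D is true.
  3. (NOT E OR NOT A) — NOT E is true.
  4. (NOT B OR NOT E) — NOT E is true.
  5. (A OR NOT F OR C) — C is true.
  6. (NOT E OR A OR NOT F) — NOT E is true.
  7. (D OR C) — C is true.
  8. (NOT A OR NOT C OR D) — D is true.
  9. (NOT F OR NOT A OR C) — C is true.
  10. (C OR NOT B OR NOT F) — C is true.
  11. (NOT A OR NOT E OR C) — C is true.
  12. (E OR NOT D OR NOT B) — NOT B is true.
  13. (NOT D OR F OR E) — F is true.
  14. (NOT A OR NOT B) — NOT B is true.
  15. (NOT C OR NOT E) — NOT E is true.
  16. (NOT A OR NOT F OR NOT B) — NOT A is true.
  17. (C OR A OR F) — C is true.
  18. (NOT F OR NOT A) — NOT A is true.
  19. (NOT A OR C OR E) — C is true.
  20. (NOT D OR NOT B) — NOT B is true.
  21. (NOT B OR NOT D OR NOT C) — NOT B is true.

A=0, B=0, C=1, D=1, E=0, F=1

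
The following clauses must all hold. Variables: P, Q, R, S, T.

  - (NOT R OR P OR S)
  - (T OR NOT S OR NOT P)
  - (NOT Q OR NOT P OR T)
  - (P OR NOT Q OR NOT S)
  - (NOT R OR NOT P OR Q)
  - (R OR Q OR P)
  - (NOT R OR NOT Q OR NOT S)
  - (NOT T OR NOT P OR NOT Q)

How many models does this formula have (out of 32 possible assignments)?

The models are:
  P=F Q=F R=T S=T T=F
  P=F Q=F R=T S=T T=T
  P=F Q=T R=F S=F T=F
  P=F Q=T R=F S=F T=T
  P=T Q=F R=F S=F T=F
  P=T Q=F R=F S=F T=T
  P=T Q=F R=F S=T T=T
Count: 7.

7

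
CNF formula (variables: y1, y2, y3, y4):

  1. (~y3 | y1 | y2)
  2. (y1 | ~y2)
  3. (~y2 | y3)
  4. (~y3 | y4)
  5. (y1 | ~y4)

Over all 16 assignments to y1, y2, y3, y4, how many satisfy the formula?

5

The models are:
  y1=0 y2=0 y3=0 y4=0
  y1=1 y2=0 y3=0 y4=0
  y1=1 y2=0 y3=0 y4=1
  y1=1 y2=0 y3=1 y4=1
  y1=1 y2=1 y3=1 y4=1
That's 5 in total.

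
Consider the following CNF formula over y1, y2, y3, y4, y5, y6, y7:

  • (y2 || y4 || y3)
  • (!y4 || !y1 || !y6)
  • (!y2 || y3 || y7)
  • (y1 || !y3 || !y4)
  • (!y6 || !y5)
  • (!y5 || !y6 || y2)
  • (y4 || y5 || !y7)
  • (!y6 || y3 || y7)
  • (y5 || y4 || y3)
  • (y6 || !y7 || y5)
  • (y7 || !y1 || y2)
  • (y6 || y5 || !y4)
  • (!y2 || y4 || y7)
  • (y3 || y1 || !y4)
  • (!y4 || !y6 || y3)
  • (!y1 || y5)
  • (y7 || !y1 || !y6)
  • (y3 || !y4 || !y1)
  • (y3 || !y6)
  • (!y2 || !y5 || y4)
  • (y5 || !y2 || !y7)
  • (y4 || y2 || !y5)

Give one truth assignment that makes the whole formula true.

y1=F  y2=F  y3=T  y4=F  y5=F  y6=T  y7=F

Set y1 = False and propagate.
Branch on y2: take y2 = False.
Branch on y3: take y3 = True.
  then y4 is forced to False.
  then y5 is forced to False.
  then y7 is forced to False.
y6 is now unconstrained; take y6 = True.
Every clause has at least one true literal under this assignment.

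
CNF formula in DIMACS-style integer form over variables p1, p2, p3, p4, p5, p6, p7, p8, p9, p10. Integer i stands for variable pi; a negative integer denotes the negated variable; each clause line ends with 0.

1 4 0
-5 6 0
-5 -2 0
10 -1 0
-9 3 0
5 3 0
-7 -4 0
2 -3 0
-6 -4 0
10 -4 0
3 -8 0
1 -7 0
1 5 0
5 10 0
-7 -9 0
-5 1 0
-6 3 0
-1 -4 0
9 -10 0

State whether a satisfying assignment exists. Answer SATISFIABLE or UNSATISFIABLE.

SATISFIABLE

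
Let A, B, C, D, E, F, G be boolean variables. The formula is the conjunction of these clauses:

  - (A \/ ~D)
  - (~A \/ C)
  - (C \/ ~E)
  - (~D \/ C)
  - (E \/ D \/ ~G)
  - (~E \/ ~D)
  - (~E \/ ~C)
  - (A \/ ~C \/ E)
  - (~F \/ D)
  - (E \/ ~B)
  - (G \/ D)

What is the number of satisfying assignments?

4

The models are:
  A=T B=F C=T D=T E=F F=F G=F
  A=T B=F C=T D=T E=F F=F G=T
  A=T B=F C=T D=T E=F F=T G=F
  A=T B=F C=T D=T E=F F=T G=T
That's 4 in total.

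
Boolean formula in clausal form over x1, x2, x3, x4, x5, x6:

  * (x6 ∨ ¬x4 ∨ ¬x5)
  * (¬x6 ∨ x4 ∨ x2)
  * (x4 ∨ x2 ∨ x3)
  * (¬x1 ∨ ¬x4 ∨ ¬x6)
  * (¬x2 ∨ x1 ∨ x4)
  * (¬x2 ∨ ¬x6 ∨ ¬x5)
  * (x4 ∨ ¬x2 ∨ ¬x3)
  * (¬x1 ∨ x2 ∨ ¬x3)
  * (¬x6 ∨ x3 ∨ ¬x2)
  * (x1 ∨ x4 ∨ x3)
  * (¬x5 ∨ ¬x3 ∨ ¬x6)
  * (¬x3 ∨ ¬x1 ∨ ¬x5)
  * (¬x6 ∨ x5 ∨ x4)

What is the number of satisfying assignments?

Split on x4, then x2.
  x4=1, x2=1: 5 of the 16 assignments to (x1,x3,x5,x6) work.
  x4=1, x2=0: 6 of the 16 assignments to (x1,x3,x5,x6) work.
  x4=0, x2=1: remaining (x1,x3,x5,x6) ∈ {(1,0,0,0); (1,0,1,0)} — 2.
  x4=0, x2=0: remaining (x1,x3,x5,x6) ∈ {(0,1,0,0); (0,1,1,0)} — 2.
Total: 5 + 6 + 2 + 2 = 15.

15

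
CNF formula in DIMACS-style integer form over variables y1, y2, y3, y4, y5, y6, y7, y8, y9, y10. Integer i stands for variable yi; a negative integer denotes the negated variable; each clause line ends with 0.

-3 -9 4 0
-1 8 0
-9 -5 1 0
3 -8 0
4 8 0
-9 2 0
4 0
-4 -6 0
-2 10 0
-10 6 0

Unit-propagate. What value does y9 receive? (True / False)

False

Unit clause (y4) sets y4 = True.
(~y4 \/ ~y6): since y4 = True, the clause reduces to (~y6). y6 = False.
In (y6 \/ ~y10), y6 is now false; ~y10 must hold, so y10 = False.
(~y2 \/ y10): since y10 = False, the clause reduces to (~y2). y2 = False.
(~y9 \/ y2): since y2 = False, the clause reduces to (~y9). y9 = False.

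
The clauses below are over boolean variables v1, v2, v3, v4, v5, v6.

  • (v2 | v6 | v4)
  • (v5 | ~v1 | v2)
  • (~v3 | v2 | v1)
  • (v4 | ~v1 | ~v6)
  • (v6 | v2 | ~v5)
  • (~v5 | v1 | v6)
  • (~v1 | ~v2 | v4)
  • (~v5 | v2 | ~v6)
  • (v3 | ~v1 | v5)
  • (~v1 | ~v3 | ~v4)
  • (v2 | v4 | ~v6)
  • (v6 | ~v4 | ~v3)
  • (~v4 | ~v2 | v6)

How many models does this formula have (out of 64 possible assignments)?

13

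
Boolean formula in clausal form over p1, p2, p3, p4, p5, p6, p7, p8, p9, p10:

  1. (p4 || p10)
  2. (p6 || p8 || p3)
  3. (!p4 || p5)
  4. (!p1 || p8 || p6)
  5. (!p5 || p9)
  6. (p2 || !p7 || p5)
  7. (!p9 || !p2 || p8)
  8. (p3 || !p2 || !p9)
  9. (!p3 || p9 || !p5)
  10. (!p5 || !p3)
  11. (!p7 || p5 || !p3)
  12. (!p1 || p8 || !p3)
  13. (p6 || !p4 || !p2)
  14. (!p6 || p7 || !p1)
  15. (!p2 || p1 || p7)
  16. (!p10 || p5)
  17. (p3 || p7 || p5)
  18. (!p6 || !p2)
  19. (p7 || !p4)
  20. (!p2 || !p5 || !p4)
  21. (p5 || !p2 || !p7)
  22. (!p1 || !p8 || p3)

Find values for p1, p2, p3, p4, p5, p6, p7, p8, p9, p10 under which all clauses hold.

Branch on p1: take p1 = False.
Set p2 = False and propagate.
Set p3 = False and propagate.
For the remaining variables, p4 = False, p5 = True, p6 = True, p7 = False, p8 = True, p9 = True, p10 = True works.

p1=False, p2=False, p3=False, p4=False, p5=True, p6=True, p7=False, p8=True, p9=True, p10=True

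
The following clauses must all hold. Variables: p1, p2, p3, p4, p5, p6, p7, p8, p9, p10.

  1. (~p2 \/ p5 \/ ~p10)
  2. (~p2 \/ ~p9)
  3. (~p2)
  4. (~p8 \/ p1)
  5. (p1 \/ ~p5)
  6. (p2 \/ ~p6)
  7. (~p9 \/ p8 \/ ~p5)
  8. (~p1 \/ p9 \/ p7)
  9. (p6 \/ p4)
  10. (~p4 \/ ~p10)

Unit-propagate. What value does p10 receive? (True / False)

(~p2) stands alone — p2 = False.
(p2 \/ ~p6) with p2 = False leaves only ~p6, so p6 = False.
In (p4 \/ p6), p6 is now false; p4 must hold, so p4 = True.
(~p4 \/ ~p10): since p4 = True, the clause reduces to (~p10). p10 = False.

False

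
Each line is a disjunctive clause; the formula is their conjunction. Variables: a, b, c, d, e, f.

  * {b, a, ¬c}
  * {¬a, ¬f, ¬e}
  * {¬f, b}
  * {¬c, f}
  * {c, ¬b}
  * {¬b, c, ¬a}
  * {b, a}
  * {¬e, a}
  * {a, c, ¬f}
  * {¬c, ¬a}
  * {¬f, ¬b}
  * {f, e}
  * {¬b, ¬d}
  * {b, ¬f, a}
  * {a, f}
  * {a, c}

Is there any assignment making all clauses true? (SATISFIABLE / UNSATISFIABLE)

SATISFIABLE

Set a = True and propagate.
  then c is forced to False.
  then b is forced to False.
  then f is forced to False.
  then e is forced to True.
d is now unconstrained; take d = True.
So a=True, b=False, c=False, d=True, e=True, f=False is a satisfying assignment.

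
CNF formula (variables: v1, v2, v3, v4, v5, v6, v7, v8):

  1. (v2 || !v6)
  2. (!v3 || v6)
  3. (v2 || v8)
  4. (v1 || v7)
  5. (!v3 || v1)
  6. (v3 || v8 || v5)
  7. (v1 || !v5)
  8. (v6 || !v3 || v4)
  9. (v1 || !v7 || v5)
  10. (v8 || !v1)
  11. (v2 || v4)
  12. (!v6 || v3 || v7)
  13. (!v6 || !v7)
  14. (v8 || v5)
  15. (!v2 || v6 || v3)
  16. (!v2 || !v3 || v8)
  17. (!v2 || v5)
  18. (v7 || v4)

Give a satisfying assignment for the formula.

Pure literal: v4 appears only positively; assign v4 = True.
v8 occurs only positively in the remaining clauses — set v8 = True.
Try v1 = True.
The remaining clauses are satisfied by v2 = False, v3 = False, v5 = True, v6 = False, v7 = True.
Every clause has at least one true literal under this assignment.

v1=T, v2=F, v3=F, v4=T, v5=T, v6=F, v7=T, v8=T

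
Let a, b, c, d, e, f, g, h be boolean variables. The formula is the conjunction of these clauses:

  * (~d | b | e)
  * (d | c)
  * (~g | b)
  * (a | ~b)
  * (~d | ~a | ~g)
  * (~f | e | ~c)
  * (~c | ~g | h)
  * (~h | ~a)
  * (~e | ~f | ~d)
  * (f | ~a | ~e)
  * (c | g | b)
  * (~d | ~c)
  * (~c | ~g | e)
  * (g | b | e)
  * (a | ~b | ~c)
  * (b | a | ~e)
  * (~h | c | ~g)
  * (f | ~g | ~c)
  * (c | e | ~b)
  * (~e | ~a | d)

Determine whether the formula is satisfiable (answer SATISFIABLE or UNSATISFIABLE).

Set a = True and propagate.
  then h is forced to False.
Try b = True.
Set c = True and propagate.
  then g is forced to False.
  then d is forced to False.
  then e is forced to False.
  then f is forced to False.
Every clause has at least one true literal under this assignment.
So a = 1  b = 1  c = 1  d = 0  e = 0  f = 0  g = 0  h = 0 is a satisfying assignment.

SATISFIABLE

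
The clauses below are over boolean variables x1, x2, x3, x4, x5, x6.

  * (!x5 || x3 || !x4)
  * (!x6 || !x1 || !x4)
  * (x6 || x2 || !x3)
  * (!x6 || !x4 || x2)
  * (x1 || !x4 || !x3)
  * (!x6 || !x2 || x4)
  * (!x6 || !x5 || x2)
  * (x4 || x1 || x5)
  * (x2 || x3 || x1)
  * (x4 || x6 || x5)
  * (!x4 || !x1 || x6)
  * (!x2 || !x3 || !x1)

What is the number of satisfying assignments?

8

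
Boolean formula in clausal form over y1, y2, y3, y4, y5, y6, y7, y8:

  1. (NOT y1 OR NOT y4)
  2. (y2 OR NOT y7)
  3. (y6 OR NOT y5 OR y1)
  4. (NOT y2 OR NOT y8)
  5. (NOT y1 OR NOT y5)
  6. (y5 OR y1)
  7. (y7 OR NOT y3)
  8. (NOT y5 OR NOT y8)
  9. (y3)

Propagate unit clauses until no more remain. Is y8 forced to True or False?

False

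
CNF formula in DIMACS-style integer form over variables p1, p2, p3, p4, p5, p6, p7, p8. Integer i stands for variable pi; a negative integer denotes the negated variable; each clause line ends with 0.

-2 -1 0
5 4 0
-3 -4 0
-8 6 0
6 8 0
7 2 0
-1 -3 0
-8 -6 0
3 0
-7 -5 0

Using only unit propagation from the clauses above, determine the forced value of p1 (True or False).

(p3) stands alone — p3 = True.
From (~p4 | ~p3) and p3 = True: p4 = False.
In (p5 | p4), p4 is now false; p5 must hold, so p5 = True.
In (~p3 | ~p1), ~p3 is now false; ~p1 must hold, so p1 = False.

False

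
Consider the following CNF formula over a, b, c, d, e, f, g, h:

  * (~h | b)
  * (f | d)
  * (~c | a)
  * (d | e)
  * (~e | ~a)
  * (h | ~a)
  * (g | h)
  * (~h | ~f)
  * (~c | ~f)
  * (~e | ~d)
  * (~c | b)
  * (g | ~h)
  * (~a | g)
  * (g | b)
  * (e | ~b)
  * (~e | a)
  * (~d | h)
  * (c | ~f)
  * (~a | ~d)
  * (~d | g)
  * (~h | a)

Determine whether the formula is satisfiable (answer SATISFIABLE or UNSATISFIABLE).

UNSATISFIABLE

a = True:
  propagation gives e=False, d=True; an empty clause results — contradiction.
a = False:
  propagation gives c=False, e=False, d=True, b=False; an empty clause results — contradiction.
Every branch closes, so no satisfying assignment exists.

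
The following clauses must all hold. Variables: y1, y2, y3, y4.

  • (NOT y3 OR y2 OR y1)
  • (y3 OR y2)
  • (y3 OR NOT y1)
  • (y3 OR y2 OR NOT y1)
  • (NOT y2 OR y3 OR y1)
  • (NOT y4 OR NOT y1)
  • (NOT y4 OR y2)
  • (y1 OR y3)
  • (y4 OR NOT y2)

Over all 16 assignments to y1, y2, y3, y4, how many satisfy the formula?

2

Satisfying assignments:
  y1=F y2=T y3=T y4=T
  y1=T y2=F y3=T y4=F
Count: 2.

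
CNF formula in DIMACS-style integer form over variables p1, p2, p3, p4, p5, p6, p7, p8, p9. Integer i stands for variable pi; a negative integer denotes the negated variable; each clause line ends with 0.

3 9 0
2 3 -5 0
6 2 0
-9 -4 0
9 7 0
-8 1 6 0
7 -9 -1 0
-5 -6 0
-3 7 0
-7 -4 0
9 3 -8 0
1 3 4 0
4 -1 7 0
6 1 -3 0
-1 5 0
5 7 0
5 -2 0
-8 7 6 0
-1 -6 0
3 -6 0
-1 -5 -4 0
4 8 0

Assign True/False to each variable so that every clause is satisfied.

p1=True, p2=True, p3=True, p4=False, p5=True, p6=False, p7=True, p8=True, p9=False

Set p1 = True and propagate.
  then p5 is forced to True.
  then p6 is forced to False.
  then p2 is forced to True.
  then p4 is forced to False.
  then p7 is forced to True.
  then p8 is forced to True.
Set p3 = True and propagate.
p9 is now unconstrained; take p9 = False.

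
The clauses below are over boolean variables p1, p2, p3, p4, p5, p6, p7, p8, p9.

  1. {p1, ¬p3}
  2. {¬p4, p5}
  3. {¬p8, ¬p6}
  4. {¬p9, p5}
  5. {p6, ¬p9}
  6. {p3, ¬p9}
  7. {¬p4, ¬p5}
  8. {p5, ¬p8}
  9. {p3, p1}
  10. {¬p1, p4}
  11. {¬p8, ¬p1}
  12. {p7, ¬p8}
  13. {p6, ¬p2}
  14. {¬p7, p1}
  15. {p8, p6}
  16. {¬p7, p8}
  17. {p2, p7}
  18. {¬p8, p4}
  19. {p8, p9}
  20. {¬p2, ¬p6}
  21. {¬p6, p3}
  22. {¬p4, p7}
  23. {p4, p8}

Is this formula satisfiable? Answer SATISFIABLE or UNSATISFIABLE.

p8 = True:
  propagation gives p6=False, p9=False, p5=True, p4=False; an empty clause results — contradiction.
p8 = False:
  propagation gives p6=True, p7=False, p2=True; an empty clause results — contradiction.
Every branch closes, so no satisfying assignment exists.

UNSATISFIABLE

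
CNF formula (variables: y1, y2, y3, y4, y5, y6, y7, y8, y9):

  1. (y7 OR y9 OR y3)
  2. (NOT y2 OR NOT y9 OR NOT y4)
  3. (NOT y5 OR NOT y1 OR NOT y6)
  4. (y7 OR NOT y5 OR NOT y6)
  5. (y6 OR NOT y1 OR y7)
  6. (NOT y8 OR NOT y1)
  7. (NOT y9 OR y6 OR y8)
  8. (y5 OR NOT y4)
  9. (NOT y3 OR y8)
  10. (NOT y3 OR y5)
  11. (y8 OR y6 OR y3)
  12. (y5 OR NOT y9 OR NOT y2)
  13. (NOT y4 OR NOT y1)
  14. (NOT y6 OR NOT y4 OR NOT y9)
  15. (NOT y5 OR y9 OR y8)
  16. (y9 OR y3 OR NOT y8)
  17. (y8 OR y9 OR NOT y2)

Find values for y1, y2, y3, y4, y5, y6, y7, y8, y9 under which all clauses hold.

y1 = 1  y2 = 0  y3 = 0  y4 = 0  y5 = 0  y6 = 1  y7 = 0  y8 = 0  y9 = 1

Check each clause:
  1. (y9 OR y7 OR y3) — y9 is true.
  2. (NOT y9 OR NOT y2 OR NOT y4) — NOT y4 is true.
  3. (NOT y5 OR NOT y1 OR NOT y6) — NOT y5 is true.
  4. (y7 OR NOT y6 OR NOT y5) — NOT y5 is true.
  5. (y6 OR y7 OR NOT y1) — y6 is true.
  6. (NOT y8 OR NOT y1) — NOT y8 is true.
  7. (NOT y9 OR y8 OR y6) — y6 is true.
  8. (NOT y4 OR y5) — NOT y4 is true.
  9. (y8 OR NOT y3) — NOT y3 is true.
  10. (y5 OR NOT y3) — NOT y3 is true.
  11. (y3 OR y8 OR y6) — y6 is true.
  12. (NOT y9 OR NOT y2 OR y5) — NOT y2 is true.
  13. (NOT y4 OR NOT y1) — NOT y4 is true.
  14. (NOT y6 OR NOT y9 OR NOT y4) — NOT y4 is true.
  15. (NOT y5 OR y8 OR y9) — y9 is true.
  16. (y3 OR NOT y8 OR y9) — NOT y8 is true.
  17. (NOT y2 OR y8 OR y9) — y9 is true.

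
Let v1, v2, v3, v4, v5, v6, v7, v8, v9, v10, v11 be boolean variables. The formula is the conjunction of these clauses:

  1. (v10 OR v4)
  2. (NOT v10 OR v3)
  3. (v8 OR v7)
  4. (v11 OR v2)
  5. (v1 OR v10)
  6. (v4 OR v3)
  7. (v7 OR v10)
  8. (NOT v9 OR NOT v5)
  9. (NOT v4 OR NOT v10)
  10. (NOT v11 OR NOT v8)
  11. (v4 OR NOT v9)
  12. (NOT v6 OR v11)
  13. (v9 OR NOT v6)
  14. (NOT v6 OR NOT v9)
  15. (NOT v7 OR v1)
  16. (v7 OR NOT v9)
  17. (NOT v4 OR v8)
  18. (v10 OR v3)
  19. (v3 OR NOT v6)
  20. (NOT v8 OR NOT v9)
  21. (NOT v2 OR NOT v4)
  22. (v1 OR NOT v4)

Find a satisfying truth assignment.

v1 = True, v2 = False, v3 = True, v4 = False, v5 = True, v6 = False, v7 = True, v8 = False, v9 = False, v10 = True, v11 = True

Check each clause:
  1. (v4 OR v10) — v10 is true.
  2. (NOT v10 OR v3) — v3 is true.
  3. (v7 OR v8) — v7 is true.
  4. (v2 OR v11) — v11 is true.
  5. (v10 OR v1) — v1 is true.
  6. (v4 OR v3) — v3 is true.
  7. (v7 OR v10) — v10 is true.
  8. (NOT v5 OR NOT v9) — NOT v9 is true.
  9. (NOT v4 OR NOT v10) — NOT v4 is true.
  10. (NOT v11 OR NOT v8) — NOT v8 is true.
  11. (v4 OR NOT v9) — NOT v9 is true.
  12. (v11 OR NOT v6) — NOT v6 is true.
  13. (NOT v6 OR v9) — NOT v6 is true.
  14. (NOT v9 OR NOT v6) — NOT v6 is true.
  15. (v1 OR NOT v7) — v1 is true.
  16. (v7 OR NOT v9) — v7 is true.
  17. (v8 OR NOT v4) — NOT v4 is true.
  18. (v10 OR v3) — v10 is true.
  19. (v3 OR NOT v6) — NOT v6 is true.
  20. (NOT v8 OR NOT v9) — NOT v8 is true.
  21. (NOT v4 OR NOT v2) — NOT v4 is true.
  22. (v1 OR NOT v4) — v1 is true.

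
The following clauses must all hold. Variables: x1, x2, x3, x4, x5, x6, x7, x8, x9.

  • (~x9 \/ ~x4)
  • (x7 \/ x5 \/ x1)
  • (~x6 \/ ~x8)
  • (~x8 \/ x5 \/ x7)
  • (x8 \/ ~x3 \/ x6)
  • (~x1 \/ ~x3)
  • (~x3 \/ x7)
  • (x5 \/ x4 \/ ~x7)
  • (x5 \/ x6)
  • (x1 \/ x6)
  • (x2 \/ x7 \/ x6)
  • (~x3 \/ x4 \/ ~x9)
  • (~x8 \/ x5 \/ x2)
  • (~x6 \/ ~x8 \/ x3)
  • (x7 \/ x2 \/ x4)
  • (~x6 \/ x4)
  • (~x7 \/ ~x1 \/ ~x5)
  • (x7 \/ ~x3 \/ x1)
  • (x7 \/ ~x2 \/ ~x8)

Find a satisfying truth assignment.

x1=True, x2=True, x3=False, x4=False, x5=True, x6=False, x7=False, x8=False, x9=True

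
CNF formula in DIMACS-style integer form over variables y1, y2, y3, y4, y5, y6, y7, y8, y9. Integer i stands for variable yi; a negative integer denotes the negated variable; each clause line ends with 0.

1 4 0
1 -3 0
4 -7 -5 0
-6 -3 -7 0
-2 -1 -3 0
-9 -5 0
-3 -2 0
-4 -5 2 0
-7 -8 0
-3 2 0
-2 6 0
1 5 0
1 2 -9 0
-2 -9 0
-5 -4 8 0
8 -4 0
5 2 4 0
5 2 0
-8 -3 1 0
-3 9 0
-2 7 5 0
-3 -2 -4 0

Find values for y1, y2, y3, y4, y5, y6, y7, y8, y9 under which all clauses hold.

y1 = T, y2 = F, y3 = F, y4 = F, y5 = T, y6 = T, y7 = F, y8 = F, y9 = F

Pure literal: y3 appears only negated; assign y3 = False.
Branch on y1: take y1 = True.
Branch on y2: take y2 = False.
  then y5 is forced to True.
  then y9 is forced to False.
  then y4 is forced to False.
  then y7 is forced to False.
y6, y8 are now unconstrained; take y6 = True, y8 = False.
Every clause has at least one true literal under this assignment.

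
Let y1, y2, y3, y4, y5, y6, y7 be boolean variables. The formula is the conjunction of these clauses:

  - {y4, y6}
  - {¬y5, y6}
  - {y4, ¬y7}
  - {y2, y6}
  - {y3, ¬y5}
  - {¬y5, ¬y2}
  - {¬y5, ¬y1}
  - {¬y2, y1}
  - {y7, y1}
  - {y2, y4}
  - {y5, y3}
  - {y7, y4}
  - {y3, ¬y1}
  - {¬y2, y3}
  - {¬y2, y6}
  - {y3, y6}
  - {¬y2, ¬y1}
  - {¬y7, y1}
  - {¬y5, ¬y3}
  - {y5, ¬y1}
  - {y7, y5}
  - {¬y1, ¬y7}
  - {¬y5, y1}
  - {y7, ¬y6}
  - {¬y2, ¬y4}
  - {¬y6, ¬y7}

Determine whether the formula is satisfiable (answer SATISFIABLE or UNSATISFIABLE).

y1 = True:
  propagation gives y5=False; an empty clause results — contradiction.
y1 = False:
  propagation gives y2=False, y6=True, y7=True; an empty clause results — contradiction.
Every branch closes, so no satisfying assignment exists.

UNSATISFIABLE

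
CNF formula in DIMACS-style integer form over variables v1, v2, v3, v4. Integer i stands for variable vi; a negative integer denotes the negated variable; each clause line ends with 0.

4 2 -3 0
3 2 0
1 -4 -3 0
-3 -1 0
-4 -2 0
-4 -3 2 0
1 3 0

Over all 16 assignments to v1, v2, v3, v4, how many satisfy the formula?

2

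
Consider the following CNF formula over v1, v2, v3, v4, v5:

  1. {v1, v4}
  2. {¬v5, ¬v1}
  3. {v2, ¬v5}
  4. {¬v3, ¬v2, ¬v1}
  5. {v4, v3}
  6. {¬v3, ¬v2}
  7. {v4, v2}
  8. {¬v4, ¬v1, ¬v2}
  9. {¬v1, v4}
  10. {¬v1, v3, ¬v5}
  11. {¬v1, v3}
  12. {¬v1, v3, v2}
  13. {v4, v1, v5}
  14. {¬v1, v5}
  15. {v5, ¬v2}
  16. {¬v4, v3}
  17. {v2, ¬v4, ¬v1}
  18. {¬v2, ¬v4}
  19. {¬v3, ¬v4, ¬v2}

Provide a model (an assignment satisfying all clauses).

v1=False, v2=False, v3=True, v4=True, v5=False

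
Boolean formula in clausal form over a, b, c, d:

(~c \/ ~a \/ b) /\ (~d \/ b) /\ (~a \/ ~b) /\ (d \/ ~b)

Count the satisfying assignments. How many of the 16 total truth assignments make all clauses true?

Satisfying assignments:
  a=F b=F c=F d=F
  a=F b=F c=T d=F
  a=F b=T c=F d=T
  a=F b=T c=T d=T
  a=T b=F c=F d=F
That's 5 in total.

5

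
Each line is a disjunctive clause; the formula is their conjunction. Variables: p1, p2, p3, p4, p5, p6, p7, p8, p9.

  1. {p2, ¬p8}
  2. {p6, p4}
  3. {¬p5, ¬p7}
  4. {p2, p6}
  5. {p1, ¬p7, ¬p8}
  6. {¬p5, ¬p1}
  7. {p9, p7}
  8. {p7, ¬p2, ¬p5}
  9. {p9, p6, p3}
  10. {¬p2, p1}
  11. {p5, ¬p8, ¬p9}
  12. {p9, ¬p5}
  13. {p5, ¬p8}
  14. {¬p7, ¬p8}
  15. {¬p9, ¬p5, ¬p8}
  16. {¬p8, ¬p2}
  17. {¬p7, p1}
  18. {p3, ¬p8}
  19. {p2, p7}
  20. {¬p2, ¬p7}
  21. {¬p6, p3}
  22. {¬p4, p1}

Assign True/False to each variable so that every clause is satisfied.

p1=True  p2=True  p3=True  p4=False  p5=False  p6=True  p7=False  p8=False  p9=True

Check each clause:
  1. {¬p8, p2} — ¬p8 is true.
  2. {p6, p4} — p6 is true.
  3. {¬p7, ¬p5} — ¬p7 is true.
  4. {p2, p6} — p2 is true.
  5. {p1, ¬p7, ¬p8} — ¬p8 is true.
  6. {¬p5, ¬p1} — ¬p5 is true.
  7. {p7, p9} — p9 is true.
  8. {¬p2, p7, ¬p5} — ¬p5 is true.
  9. {p9, p3, p6} — p9 is true.
  10. {p1, ¬p2} — p1 is true.
  11. {¬p9, p5, ¬p8} — ¬p8 is true.
  12. {p9, ¬p5} — p9 is true.
  13. {p5, ¬p8} — ¬p8 is true.
  14. {¬p8, ¬p7} — ¬p8 is true.
  15. {¬p9, ¬p5, ¬p8} — ¬p8 is true.
  16. {¬p2, ¬p8} — ¬p8 is true.
  17. {¬p7, p1} — p1 is true.
  18. {p3, ¬p8} — ¬p8 is true.
  19. {p2, p7} — p2 is true.
  20. {¬p2, ¬p7} — ¬p7 is true.
  21. {p3, ¬p6} — p3 is true.
  22. {¬p4, p1} — p1 is true.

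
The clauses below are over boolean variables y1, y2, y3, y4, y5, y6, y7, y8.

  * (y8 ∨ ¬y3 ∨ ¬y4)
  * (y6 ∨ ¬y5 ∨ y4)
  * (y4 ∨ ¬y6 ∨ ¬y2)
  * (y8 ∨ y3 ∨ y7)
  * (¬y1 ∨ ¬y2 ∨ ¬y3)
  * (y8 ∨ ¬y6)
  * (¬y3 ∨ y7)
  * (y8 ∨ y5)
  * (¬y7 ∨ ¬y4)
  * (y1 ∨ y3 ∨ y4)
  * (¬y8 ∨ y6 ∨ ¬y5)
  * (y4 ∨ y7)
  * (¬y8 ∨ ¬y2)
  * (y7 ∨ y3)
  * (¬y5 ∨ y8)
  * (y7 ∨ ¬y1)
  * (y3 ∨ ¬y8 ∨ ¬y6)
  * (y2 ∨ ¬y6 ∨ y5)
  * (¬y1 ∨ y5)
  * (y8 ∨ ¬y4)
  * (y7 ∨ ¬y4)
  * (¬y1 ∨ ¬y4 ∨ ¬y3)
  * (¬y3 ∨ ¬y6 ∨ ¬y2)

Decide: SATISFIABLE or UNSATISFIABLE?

SATISFIABLE

Try y1 = True.
  then y7 is forced to True.
  then y4 is forced to False.
  then y5 is forced to True.
  then y6 is forced to True.
  then y2 is forced to False.
  then y8 is forced to True.
  then y3 is forced to True.
So y1=T, y2=F, y3=T, y4=F, y5=T, y6=T, y7=T, y8=T is a satisfying assignment.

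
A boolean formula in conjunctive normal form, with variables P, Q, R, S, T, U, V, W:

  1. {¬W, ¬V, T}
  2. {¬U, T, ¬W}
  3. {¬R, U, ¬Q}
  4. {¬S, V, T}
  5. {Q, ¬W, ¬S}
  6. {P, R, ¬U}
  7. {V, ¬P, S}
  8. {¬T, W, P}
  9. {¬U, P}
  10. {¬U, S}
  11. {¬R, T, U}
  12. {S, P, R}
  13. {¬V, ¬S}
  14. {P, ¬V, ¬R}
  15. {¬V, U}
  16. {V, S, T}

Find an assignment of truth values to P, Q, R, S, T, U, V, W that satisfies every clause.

P=True, Q=True, R=False, S=True, T=True, U=False, V=False, W=False

Set P = True and propagate.
For the remaining variables, Q = True, R = False, S = True, T = True, U = False, V = False, W = False works.
Check each clause:
  1. {T, ¬V, ¬W} — ¬W is true.
  2. {¬U, T, ¬W} — ¬W is true.
  3. {¬R, ¬Q, U} — ¬R is true.
  4. {V, ¬S, T} — T is true.
  5. {Q, ¬S, ¬W} — ¬W is true.
  6. {P, R, ¬U} — P is true.
  7. {S, V, ¬P} — S is true.
  8. {¬T, P, W} — P is true.
  9. {¬U, P} — P is true.
  10. {S, ¬U} — ¬U is true.
  11. {T, U, ¬R} — T is true.
  12. {S, P, R} — P is true.
  13. {¬V, ¬S} — ¬V is true.
  14. {¬V, ¬R, P} — P is true.
  15. {¬V, U} — ¬V is true.
  16. {S, V, T} — S is true.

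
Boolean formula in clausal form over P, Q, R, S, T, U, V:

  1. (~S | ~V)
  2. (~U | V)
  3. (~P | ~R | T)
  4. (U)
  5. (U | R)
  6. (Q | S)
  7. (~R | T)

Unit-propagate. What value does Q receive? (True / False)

True

(U) stands alone — U = True.
In (~U | V), ~U is now false; V must hold, so V = True.
From (~S | ~V) and V = True: S = False.
(S | Q): since S = False, the clause reduces to (Q). Q = True.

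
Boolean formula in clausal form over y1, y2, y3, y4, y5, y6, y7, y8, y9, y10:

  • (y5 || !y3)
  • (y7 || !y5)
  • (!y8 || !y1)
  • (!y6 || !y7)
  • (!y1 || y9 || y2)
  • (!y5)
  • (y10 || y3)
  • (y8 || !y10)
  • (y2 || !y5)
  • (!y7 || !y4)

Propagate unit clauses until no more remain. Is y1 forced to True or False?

(!y5) stands alone — y5 = False.
(!y3 || y5) with y5 = False leaves only !y3, so y3 = False.
(y3 || y10): since y3 = False, the clause reduces to (y10). y10 = True.
From (y8 || !y10) and y10 = True: y8 = True.
(!y8 || !y1): since y8 = True, the clause reduces to (!y1). y1 = False.

False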